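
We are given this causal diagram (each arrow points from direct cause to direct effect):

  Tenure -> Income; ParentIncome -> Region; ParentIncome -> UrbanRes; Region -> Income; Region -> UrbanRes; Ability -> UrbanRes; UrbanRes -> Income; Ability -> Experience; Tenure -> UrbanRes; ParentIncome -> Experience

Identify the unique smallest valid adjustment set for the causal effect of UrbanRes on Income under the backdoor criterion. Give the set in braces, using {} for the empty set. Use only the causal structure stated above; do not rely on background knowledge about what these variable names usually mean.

{Region, Tenure}

Variables eligible for adjustment (non-descendants of UrbanRes, excluding UrbanRes and Income): {Ability, Experience, ParentIncome, Region, Tenure}.
Backdoor paths from UrbanRes to Income:
  P1: UrbanRes <- Ability -> Experience <- ParentIncome -> Region -> Income
  P2: UrbanRes <- ParentIncome -> Region -> Income
  P3: UrbanRes <- Region -> Income
  P4: UrbanRes <- Tenure -> Income
The empty set is not sufficient: P2 (UrbanRes <- ParentIncome -> Region -> Income) has no collider blocking it and no conditioned non-collider, so it is open.
Try {Region, Tenure}:
  P1: blocked at collider Experience (neither it nor any descendant is in the conditioning set).
  P2: blocked at chain node Region ∈ conditioning set.
  P3: blocked at fork node Region ∈ conditioning set.
  P4: blocked at fork node Tenure ∈ conditioning set.
{Region, Tenure} contains no descendant of UrbanRes and blocks every backdoor path.
Every element of {Region, Tenure} is needed (dropping Region leaves P2 open; dropping Tenure leaves P4 open), so no proper subset is valid.
Among all size-2 subsets of the eligible variables, only {Region, Tenure} blocks every backdoor path, so it is the unique smallest valid adjustment set.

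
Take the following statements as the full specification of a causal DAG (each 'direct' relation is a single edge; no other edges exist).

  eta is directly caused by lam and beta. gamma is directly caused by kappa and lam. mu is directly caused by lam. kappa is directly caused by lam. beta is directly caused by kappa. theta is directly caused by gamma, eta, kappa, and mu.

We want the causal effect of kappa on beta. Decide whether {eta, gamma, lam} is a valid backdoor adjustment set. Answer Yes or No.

No

Backdoor paths from kappa to beta (paths whose first edge points into kappa):
  P1: kappa <- lam -> mu -> theta <- eta <- beta
  P2: kappa <- lam -> eta <- beta
  P3: kappa <- lam -> gamma -> theta <- eta <- beta
Condition 1 (no descendant of kappa in the set): FAILS — eta and gamma are descendants of kappa.
Condition 2 (every backdoor path blocked by {eta, gamma, lam}):
  P1: blocked at fork node lam ∈ conditioning set.
  P2: blocked at fork node lam ∈ conditioning set.
  P3: blocked at fork node lam ∈ conditioning set.
{eta, gamma, lam} does not satisfy the backdoor criterion.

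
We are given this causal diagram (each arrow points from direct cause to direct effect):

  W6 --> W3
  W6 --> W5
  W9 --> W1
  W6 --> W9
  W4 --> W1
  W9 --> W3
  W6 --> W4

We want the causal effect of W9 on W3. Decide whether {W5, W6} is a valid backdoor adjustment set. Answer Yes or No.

Backdoor paths from W9 to W3 (paths whose first edge points into W9):
  P1: W9 <- W6 -> W3
Condition 1 (no descendant of W9 in the set): holds — descendants of W9 are {W1, W3}; none are in {W5, W6}.
Condition 2 (every backdoor path blocked by {W5, W6}):
  P1: blocked at fork node W6 ∈ conditioning set.
{W5, W6} satisfies the backdoor criterion.

Yes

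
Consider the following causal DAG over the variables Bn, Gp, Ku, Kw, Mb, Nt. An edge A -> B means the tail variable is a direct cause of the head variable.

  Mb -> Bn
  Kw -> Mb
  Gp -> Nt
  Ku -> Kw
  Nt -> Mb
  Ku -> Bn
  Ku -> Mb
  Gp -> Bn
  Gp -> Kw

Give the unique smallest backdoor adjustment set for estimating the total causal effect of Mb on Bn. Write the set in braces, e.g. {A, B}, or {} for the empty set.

Variables eligible for adjustment (non-descendants of Mb, excluding Mb and Bn): {Gp, Ku, Kw, Nt}.
Backdoor paths from Mb to Bn:
  P1: Mb <- Nt <- Gp -> Kw <- Ku -> Bn
  P2: Mb <- Nt <- Gp -> Bn
  P3: Mb <- Ku -> Kw <- Gp -> Bn
  P4: Mb <- Ku -> Bn
  P5: Mb <- Kw <- Gp -> Bn
  P6: Mb <- Kw <- Ku -> Bn
The empty set is not sufficient: P2 (Mb <- Nt <- Gp -> Bn) has no collider blocking it and no conditioned non-collider, so it is open.
Try {Gp, Ku}:
  P1: blocked at fork node Gp ∈ conditioning set.
  P2: blocked at fork node Gp ∈ conditioning set.
  P3: blocked at fork node Ku ∈ conditioning set.
  P4: blocked at fork node Ku ∈ conditioning set.
  P5: blocked at fork node Gp ∈ conditioning set.
  P6: blocked at fork node Ku ∈ conditioning set.
{Gp, Ku} contains no descendant of Mb and blocks every backdoor path.
Every element of {Gp, Ku} is needed (dropping Gp leaves P2 open; dropping Ku leaves P4 open), so no proper subset is valid.
Among all size-2 subsets of the eligible variables, only {Gp, Ku} blocks every backdoor path, so it is the unique smallest valid adjustment set.

{Gp, Ku}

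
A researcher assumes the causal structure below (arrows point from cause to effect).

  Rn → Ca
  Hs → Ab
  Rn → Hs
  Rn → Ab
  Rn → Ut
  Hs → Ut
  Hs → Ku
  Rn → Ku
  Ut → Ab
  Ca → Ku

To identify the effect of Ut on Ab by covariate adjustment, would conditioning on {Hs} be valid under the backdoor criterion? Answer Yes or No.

No

Backdoor paths from Ut to Ab (paths whose first edge points into Ut):
  P1: Ut <- Rn -> Ca -> Ku <- Hs -> Ab
  P2: Ut <- Rn -> Hs -> Ab
  P3: Ut <- Rn -> Ku <- Hs -> Ab
  P4: Ut <- Rn -> Ab
  P5: Ut <- Hs <- Rn -> Ab
  P6: Ut <- Hs -> Ku <- Rn -> Ab
  P7: Ut <- Hs -> Ku <- Ca <- Rn -> Ab
  P8: Ut <- Hs -> Ab
Condition 1 (no descendant of Ut in the set): holds — descendants of Ut are {Ab}; none are in {Hs}.
Condition 2 (every backdoor path blocked by {Hs}):
  P1: blocked at collider Ku (neither it nor any descendant is in the conditioning set).
  P2: blocked at chain node Hs ∈ conditioning set.
  P3: blocked at collider Ku (neither it nor any descendant is in the conditioning set).
  P4: open — no interior node is in the conditioning set.
  P5: blocked at chain node Hs ∈ conditioning set.
  P6: blocked at fork node Hs ∈ conditioning set.
  P7: blocked at fork node Hs ∈ conditioning set.
  P8: blocked at fork node Hs ∈ conditioning set.
{Hs} does not satisfy the backdoor criterion.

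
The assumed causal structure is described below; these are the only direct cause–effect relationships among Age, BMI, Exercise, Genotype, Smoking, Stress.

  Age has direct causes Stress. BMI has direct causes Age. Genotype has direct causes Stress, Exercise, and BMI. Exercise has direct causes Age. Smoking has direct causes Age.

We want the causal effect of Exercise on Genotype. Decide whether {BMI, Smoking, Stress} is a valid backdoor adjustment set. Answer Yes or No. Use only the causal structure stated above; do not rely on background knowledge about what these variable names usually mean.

Backdoor paths from Exercise to Genotype (paths whose first edge points into Exercise):
  P1: Exercise <- Age <- Stress -> Genotype
  P2: Exercise <- Age -> BMI -> Genotype
Condition 1 (no descendant of Exercise in the set): holds — descendants of Exercise are {Genotype}; none are in {BMI, Smoking, Stress}.
Condition 2 (every backdoor path blocked by {BMI, Smoking, Stress}):
  P1: blocked at fork node Stress ∈ conditioning set.
  P2: blocked at chain node BMI ∈ conditioning set.
{BMI, Smoking, Stress} satisfies the backdoor criterion.

Yes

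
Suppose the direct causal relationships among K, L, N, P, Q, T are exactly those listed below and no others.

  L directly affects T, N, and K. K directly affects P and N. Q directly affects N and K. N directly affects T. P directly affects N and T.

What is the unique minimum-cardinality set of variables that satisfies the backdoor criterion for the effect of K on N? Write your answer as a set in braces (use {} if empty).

Variables eligible for adjustment (non-descendants of K, excluding K and N): {L, Q}.
Backdoor paths from K to N:
  P1: K <- Q -> N
  P2: K <- L -> N
  P3: K <- L -> T <- P -> N
  P4: K <- L -> T <- N
The empty set is not sufficient: P1 (K <- Q -> N) has no collider blocking it and no conditioned non-collider, so it is open.
Try {L, Q}:
  P1: blocked at fork node Q ∈ conditioning set.
  P2: blocked at fork node L ∈ conditioning set.
  P3: blocked at fork node L ∈ conditioning set.
  P4: blocked at fork node L ∈ conditioning set.
{L, Q} contains no descendant of K and blocks every backdoor path.
Every element of {L, Q} is needed (dropping L leaves P2 open; dropping Q leaves P1 open), so no proper subset is valid.
Among all size-2 subsets of the eligible variables, only {L, Q} blocks every backdoor path, so it is the unique smallest valid adjustment set.

{L, Q}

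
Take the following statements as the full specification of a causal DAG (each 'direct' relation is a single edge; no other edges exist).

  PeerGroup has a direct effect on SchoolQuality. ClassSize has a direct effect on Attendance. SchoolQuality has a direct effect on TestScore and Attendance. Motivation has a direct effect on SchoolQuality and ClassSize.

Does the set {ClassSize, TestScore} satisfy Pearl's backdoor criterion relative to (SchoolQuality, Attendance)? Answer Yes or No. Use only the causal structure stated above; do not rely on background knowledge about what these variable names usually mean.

No

Backdoor paths from SchoolQuality to Attendance (paths whose first edge points into SchoolQuality):
  P1: SchoolQuality <- Motivation -> ClassSize -> Attendance
Condition 1 (no descendant of SchoolQuality in the set): FAILS — TestScore is a descendant of SchoolQuality.
Condition 2 (every backdoor path blocked by {ClassSize, TestScore}):
  P1: blocked at chain node ClassSize ∈ conditioning set.
{ClassSize, TestScore} does not satisfy the backdoor criterion.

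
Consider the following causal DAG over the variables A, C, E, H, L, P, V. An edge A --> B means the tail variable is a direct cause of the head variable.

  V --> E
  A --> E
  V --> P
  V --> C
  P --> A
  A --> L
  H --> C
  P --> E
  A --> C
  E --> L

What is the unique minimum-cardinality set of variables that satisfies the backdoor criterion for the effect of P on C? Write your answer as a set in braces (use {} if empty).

Variables eligible for adjustment (non-descendants of P, excluding P and C): {H, V}.
Backdoor paths from P to C:
  P1: P <- V -> C
  P2: P <- V -> E <- A -> C
  P3: P <- V -> E -> L <- A -> C
The empty set is not sufficient: P1 (P <- V -> C) has no collider blocking it and no conditioned non-collider, so it is open.
Try {V}:
  P1: blocked at fork node V ∈ conditioning set.
  P2: blocked at fork node V ∈ conditioning set.
  P3: blocked at fork node V ∈ conditioning set.
{V} contains no descendant of P and blocks every backdoor path.
No other singleton works — e.g. {H} leaves P1 open — so {V} is the unique smallest valid adjustment set.

{V}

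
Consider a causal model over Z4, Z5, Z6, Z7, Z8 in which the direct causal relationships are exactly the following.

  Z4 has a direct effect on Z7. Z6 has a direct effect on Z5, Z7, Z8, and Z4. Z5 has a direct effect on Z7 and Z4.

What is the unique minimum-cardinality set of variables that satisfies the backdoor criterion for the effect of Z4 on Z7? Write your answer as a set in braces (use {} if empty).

{Z5, Z6}

Variables eligible for adjustment (non-descendants of Z4, excluding Z4 and Z7): {Z5, Z6, Z8}.
Backdoor paths from Z4 to Z7:
  P1: Z4 <- Z6 -> Z5 -> Z7
  P2: Z4 <- Z6 -> Z7
  P3: Z4 <- Z5 <- Z6 -> Z7
  P4: Z4 <- Z5 -> Z7
The empty set is not sufficient: P1 (Z4 <- Z6 -> Z5 -> Z7) has no collider blocking it and no conditioned non-collider, so it is open.
Try {Z5, Z6}:
  P1: blocked at fork node Z6 ∈ conditioning set.
  P2: blocked at fork node Z6 ∈ conditioning set.
  P3: blocked at chain node Z5 ∈ conditioning set.
  P4: blocked at fork node Z5 ∈ conditioning set.
{Z5, Z6} contains no descendant of Z4 and blocks every backdoor path.
Every element of {Z5, Z6} is needed (dropping Z5 leaves P4 open; dropping Z6 leaves P2 open), so no proper subset is valid.
Among all size-2 subsets of the eligible variables, only {Z5, Z6} blocks every backdoor path, so it is the unique smallest valid adjustment set.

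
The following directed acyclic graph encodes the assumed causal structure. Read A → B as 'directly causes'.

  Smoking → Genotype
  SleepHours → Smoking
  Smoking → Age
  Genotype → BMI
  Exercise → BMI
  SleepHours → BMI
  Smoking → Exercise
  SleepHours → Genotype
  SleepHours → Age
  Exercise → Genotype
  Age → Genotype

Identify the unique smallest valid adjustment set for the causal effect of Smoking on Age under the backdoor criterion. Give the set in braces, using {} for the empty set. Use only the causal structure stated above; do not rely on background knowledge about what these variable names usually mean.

{SleepHours}

Variables eligible for adjustment (non-descendants of Smoking, excluding Smoking and Age): {SleepHours}.
Backdoor paths from Smoking to Age:
  P1: Smoking <- SleepHours -> Age
  P2: Smoking <- SleepHours -> Genotype <- Age
  P3: Smoking <- SleepHours -> BMI <- Exercise -> Genotype <- Age
  P4: Smoking <- SleepHours -> BMI <- Genotype <- Age
The empty set is not sufficient: P1 (Smoking <- SleepHours -> Age) has no collider blocking it and no conditioned non-collider, so it is open.
Try {SleepHours}:
  P1: blocked at fork node SleepHours ∈ conditioning set.
  P2: blocked at fork node SleepHours ∈ conditioning set.
  P3: blocked at fork node SleepHours ∈ conditioning set.
  P4: blocked at fork node SleepHours ∈ conditioning set.
{SleepHours} contains no descendant of Smoking and blocks every backdoor path.
{SleepHours} is the unique smallest valid adjustment set.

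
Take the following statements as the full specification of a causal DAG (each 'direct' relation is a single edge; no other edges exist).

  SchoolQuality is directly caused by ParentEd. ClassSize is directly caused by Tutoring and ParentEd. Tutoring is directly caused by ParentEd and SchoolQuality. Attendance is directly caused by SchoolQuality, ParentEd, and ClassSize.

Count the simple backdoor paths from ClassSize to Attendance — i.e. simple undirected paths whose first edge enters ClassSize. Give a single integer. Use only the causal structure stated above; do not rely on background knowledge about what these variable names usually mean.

A backdoor path from ClassSize to Attendance is any simple undirected path whose first edge points into ClassSize (i.e. leaves ClassSize via a parent).
Parents of ClassSize: {ParentEd, Tutoring}.
Enumerating:
  P1: ClassSize <- ParentEd -> SchoolQuality -> Attendance
  P2: ClassSize <- ParentEd -> Tutoring <- SchoolQuality -> Attendance
  P3: ClassSize <- ParentEd -> Attendance
  P4: ClassSize <- Tutoring <- ParentEd -> SchoolQuality -> Attendance
  P5: ClassSize <- Tutoring <- ParentEd -> Attendance
  P6: ClassSize <- Tutoring <- SchoolQuality <- ParentEd -> Attendance
  P7: ClassSize <- Tutoring <- SchoolQuality -> Attendance
That exhausts the simple backdoor paths. Count: 7.

7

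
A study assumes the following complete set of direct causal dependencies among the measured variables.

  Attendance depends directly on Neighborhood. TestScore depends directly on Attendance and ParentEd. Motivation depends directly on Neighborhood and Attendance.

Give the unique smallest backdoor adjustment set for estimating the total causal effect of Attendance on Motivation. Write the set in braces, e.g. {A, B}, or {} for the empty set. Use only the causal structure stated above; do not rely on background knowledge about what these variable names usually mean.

{Neighborhood}

Variables eligible for adjustment (non-descendants of Attendance, excluding Attendance and Motivation): {Neighborhood, ParentEd}.
Backdoor paths from Attendance to Motivation:
  P1: Attendance <- Neighborhood -> Motivation
The empty set is not sufficient: P1 (Attendance <- Neighborhood -> Motivation) has no collider blocking it and no conditioned non-collider, so it is open.
Try {Neighborhood}:
  P1: blocked at fork node Neighborhood ∈ conditioning set.
{Neighborhood} contains no descendant of Attendance and blocks every backdoor path.
No other singleton works — e.g. {ParentEd} leaves P1 open — so {Neighborhood} is the unique smallest valid adjustment set.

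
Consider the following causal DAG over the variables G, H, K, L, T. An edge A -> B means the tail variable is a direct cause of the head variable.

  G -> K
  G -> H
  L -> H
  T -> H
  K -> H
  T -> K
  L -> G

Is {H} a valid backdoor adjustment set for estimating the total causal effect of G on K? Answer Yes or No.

Backdoor paths from G to K (paths whose first edge points into G):
  P1: G <- L -> H <- T -> K
  P2: G <- L -> H <- K
Condition 1 (no descendant of G in the set): FAILS — H is a descendant of G.
Condition 2 (every backdoor path blocked by {H}):
  P1: open — collider(s) H are conditioned on (or have a conditioned descendant) and no non-collider on the path is in the set.
  P2: open — collider(s) H are conditioned on (or have a conditioned descendant) and no non-collider on the path is in the set.
{H} does not satisfy the backdoor criterion.

No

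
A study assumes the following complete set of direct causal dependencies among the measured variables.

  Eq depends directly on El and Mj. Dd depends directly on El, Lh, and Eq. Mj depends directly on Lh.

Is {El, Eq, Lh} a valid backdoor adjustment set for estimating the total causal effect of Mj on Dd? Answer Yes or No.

No

Backdoor paths from Mj to Dd (paths whose first edge points into Mj):
  P1: Mj <- Lh -> Dd
Condition 1 (no descendant of Mj in the set): FAILS — Eq is a descendant of Mj.
Condition 2 (every backdoor path blocked by {El, Eq, Lh}):
  P1: blocked at fork node Lh ∈ conditioning set.
{El, Eq, Lh} does not satisfy the backdoor criterion.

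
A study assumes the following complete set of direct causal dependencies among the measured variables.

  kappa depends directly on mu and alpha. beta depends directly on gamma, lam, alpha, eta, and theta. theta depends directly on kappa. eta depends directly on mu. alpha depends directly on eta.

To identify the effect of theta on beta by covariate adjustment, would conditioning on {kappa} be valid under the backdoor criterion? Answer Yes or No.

Yes

Backdoor paths from theta to beta (paths whose first edge points into theta):
  P1: theta <- kappa <- mu -> eta -> alpha -> beta
  P2: theta <- kappa <- mu -> eta -> beta
  P3: theta <- kappa <- alpha <- eta -> beta
  P4: theta <- kappa <- alpha -> beta
Condition 1 (no descendant of theta in the set): holds — descendants of theta are {beta}; none are in {kappa}.
Condition 2 (every backdoor path blocked by {kappa}):
  P1: blocked at chain node kappa ∈ conditioning set.
  P2: blocked at chain node kappa ∈ conditioning set.
  P3: blocked at chain node kappa ∈ conditioning set.
  P4: blocked at chain node kappa ∈ conditioning set.
{kappa} satisfies the backdoor criterion.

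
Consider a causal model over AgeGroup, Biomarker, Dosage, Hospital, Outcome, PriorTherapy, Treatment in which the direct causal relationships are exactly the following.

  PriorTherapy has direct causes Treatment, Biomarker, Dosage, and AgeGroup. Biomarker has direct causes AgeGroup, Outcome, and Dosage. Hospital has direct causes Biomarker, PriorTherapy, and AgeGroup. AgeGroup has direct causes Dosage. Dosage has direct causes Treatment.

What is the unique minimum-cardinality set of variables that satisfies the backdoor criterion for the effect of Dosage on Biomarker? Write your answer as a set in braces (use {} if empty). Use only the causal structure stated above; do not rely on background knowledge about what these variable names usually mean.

Variables eligible for adjustment (non-descendants of Dosage, excluding Dosage and Biomarker): {Outcome, Treatment}.
Backdoor paths from Dosage to Biomarker:
  P1: Dosage <- Treatment -> PriorTherapy <- AgeGroup -> Biomarker
  P2: Dosage <- Treatment -> PriorTherapy <- AgeGroup -> Hospital <- Biomarker
  P3: Dosage <- Treatment -> PriorTherapy <- Biomarker
  P4: Dosage <- Treatment -> PriorTherapy -> Hospital <- AgeGroup -> Biomarker
  P5: Dosage <- Treatment -> PriorTherapy -> Hospital <- Biomarker
Each backdoor path contains an unconditioned collider, so every path is already blocked with the empty conditioning set:
  P1: blocked at collider PriorTherapy (neither it nor any descendant is in the conditioning set).
  P2: blocked at collider PriorTherapy (neither it nor any descendant is in the conditioning set).
  P3: blocked at collider PriorTherapy (neither it nor any descendant is in the conditioning set).
  P4: blocked at collider Hospital (neither it nor any descendant is in the conditioning set).
  P5: blocked at collider Hospital (neither it nor any descendant is in the conditioning set).
The empty set is therefore the unique smallest valid set.

{}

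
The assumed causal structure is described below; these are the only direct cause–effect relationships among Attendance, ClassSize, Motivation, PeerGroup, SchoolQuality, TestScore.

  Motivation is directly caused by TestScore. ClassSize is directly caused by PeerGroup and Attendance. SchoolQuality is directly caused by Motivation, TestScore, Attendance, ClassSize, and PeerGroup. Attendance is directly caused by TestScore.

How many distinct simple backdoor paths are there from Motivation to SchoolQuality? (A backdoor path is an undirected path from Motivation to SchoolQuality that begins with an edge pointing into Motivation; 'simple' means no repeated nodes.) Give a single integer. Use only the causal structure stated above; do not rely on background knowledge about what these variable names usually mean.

A backdoor path from Motivation to SchoolQuality is any simple undirected path whose first edge points into Motivation (i.e. leaves Motivation via a parent).
Parents of Motivation: {TestScore}.
Enumerating:
  P1: Motivation <- TestScore -> Attendance -> ClassSize <- PeerGroup -> SchoolQuality
  P2: Motivation <- TestScore -> Attendance -> ClassSize -> SchoolQuality
  P3: Motivation <- TestScore -> Attendance -> SchoolQuality
  P4: Motivation <- TestScore -> SchoolQuality
That exhausts the simple backdoor paths. Count: 4.

4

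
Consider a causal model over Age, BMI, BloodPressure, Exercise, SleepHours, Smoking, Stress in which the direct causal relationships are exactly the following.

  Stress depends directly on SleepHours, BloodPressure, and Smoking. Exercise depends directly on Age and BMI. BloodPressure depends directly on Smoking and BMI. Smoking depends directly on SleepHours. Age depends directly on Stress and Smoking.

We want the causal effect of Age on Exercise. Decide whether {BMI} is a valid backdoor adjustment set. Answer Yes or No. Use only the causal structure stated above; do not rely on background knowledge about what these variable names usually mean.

Yes

Backdoor paths from Age to Exercise (paths whose first edge points into Age):
  P1: Age <- Smoking <- SleepHours -> Stress <- BloodPressure <- BMI -> Exercise
  P2: Age <- Smoking -> BloodPressure <- BMI -> Exercise
  P3: Age <- Smoking -> Stress <- BloodPressure <- BMI -> Exercise
  P4: Age <- Stress <- SleepHours -> Smoking -> BloodPressure <- BMI -> Exercise
  P5: Age <- Stress <- Smoking -> BloodPressure <- BMI -> Exercise
  P6: Age <- Stress <- BloodPressure <- BMI -> Exercise
Condition 1 (no descendant of Age in the set): holds — descendants of Age are {Exercise}; none are in {BMI}.
Condition 2 (every backdoor path blocked by {BMI}):
  P1: blocked at collider Stress (neither it nor any descendant is in the conditioning set).
  P2: blocked at collider BloodPressure (neither it nor any descendant is in the conditioning set).
  P3: blocked at collider Stress (neither it nor any descendant is in the conditioning set).
  P4: blocked at collider BloodPressure (neither it nor any descendant is in the conditioning set).
  P5: blocked at collider BloodPressure (neither it nor any descendant is in the conditioning set).
  P6: blocked at fork node BMI ∈ conditioning set.
{BMI} satisfies the backdoor criterion.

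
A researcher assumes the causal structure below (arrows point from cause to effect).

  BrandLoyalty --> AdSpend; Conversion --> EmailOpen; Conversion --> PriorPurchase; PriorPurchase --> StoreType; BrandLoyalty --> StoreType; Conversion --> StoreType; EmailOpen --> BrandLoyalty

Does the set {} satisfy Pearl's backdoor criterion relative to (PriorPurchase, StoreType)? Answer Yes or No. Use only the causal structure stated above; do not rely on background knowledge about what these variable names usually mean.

Backdoor paths from PriorPurchase to StoreType (paths whose first edge points into PriorPurchase):
  P1: PriorPurchase <- Conversion -> EmailOpen -> BrandLoyalty -> StoreType
  P2: PriorPurchase <- Conversion -> StoreType
Condition 1 (no descendant of PriorPurchase in the set): holds — descendants of PriorPurchase are {StoreType}; none are in {}.
Condition 2 (every backdoor path blocked by {}):
  P1: open — no interior node is in the conditioning set.
  P2: open — no interior node is in the conditioning set.
{} does not satisfy the backdoor criterion.

No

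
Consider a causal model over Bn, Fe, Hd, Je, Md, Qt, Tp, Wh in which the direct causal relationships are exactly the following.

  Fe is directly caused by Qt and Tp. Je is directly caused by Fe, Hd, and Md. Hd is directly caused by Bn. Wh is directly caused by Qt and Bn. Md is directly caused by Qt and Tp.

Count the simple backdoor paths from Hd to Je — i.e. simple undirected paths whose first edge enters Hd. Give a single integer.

A backdoor path from Hd to Je is any simple undirected path whose first edge points into Hd (i.e. leaves Hd via a parent).
Parents of Hd: {Bn}.
Enumerating:
  P1: Hd <- Bn -> Wh <- Qt -> Fe <- Tp -> Md -> Je
  P2: Hd <- Bn -> Wh <- Qt -> Fe -> Je
  P3: Hd <- Bn -> Wh <- Qt -> Md <- Tp -> Fe -> Je
  P4: Hd <- Bn -> Wh <- Qt -> Md -> Je
That exhausts the simple backdoor paths. Count: 4.

4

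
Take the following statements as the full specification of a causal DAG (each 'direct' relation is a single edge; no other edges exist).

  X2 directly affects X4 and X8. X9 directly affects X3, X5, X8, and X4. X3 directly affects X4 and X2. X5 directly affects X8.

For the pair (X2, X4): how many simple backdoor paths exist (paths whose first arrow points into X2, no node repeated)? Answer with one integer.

A backdoor path from X2 to X4 is any simple undirected path whose first edge points into X2 (i.e. leaves X2 via a parent).
Parents of X2: {X3}.
Enumerating:
  P1: X2 <- X3 <- X9 -> X4
  P2: X2 <- X3 -> X4
That exhausts the simple backdoor paths. Count: 2.

2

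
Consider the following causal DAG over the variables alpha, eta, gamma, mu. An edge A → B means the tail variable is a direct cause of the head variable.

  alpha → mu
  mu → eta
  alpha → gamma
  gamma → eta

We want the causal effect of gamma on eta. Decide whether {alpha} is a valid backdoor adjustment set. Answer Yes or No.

Backdoor paths from gamma to eta (paths whose first edge points into gamma):
  P1: gamma <- alpha -> mu -> eta
Condition 1 (no descendant of gamma in the set): holds — descendants of gamma are {eta}; none are in {alpha}.
Condition 2 (every backdoor path blocked by {alpha}):
  P1: blocked at fork node alpha ∈ conditioning set.
{alpha} satisfies the backdoor criterion.

Yes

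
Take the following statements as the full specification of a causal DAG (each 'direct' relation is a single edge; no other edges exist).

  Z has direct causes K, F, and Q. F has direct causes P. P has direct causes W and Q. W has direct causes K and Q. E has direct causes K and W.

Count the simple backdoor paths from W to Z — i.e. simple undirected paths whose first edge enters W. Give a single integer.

A backdoor path from W to Z is any simple undirected path whose first edge points into W (i.e. leaves W via a parent).
Parents of W: {K, Q}.
Enumerating:
  P1: W <- K -> Z
  P2: W <- Q -> P -> F -> Z
  P3: W <- Q -> Z
That exhausts the simple backdoor paths. Count: 3.

3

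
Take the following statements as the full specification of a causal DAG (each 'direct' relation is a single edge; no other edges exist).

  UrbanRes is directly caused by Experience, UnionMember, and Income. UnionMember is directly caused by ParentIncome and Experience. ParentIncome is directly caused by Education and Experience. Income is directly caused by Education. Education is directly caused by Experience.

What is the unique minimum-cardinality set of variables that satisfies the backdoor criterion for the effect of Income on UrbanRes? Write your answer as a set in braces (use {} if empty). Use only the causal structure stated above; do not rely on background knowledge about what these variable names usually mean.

{Education}

Variables eligible for adjustment (non-descendants of Income, excluding Income and UrbanRes): {Education, Experience, ParentIncome, UnionMember}.
Backdoor paths from Income to UrbanRes:
  P1: Income <- Education <- Experience -> ParentIncome -> UnionMember -> UrbanRes
  P2: Income <- Education <- Experience -> UnionMember -> UrbanRes
  P3: Income <- Education <- Experience -> UrbanRes
  P4: Income <- Education -> ParentIncome <- Experience -> UnionMember -> UrbanRes
  P5: Income <- Education -> ParentIncome <- Experience -> UrbanRes
  P6: Income <- Education -> ParentIncome -> UnionMember <- Experience -> UrbanRes
  P7: Income <- Education -> ParentIncome -> UnionMember -> UrbanRes
The empty set is not sufficient: P1 (Income <- Education <- Experience -> ParentIncome -> UnionMember -> UrbanRes) has no collider blocking it and no conditioned non-collider, so it is open.
Try {Education}:
  P1: blocked at chain node Education ∈ conditioning set.
  P2: blocked at chain node Education ∈ conditioning set.
  P3: blocked at chain node Education ∈ conditioning set.
  P4: blocked at fork node Education ∈ conditioning set.
  P5: blocked at fork node Education ∈ conditioning set.
  P6: blocked at fork node Education ∈ conditioning set.
  P7: blocked at fork node Education ∈ conditioning set.
{Education} contains no descendant of Income and blocks every backdoor path.
No other singleton works — e.g. {Experience} leaves P7 open — so {Education} is the unique smallest valid adjustment set.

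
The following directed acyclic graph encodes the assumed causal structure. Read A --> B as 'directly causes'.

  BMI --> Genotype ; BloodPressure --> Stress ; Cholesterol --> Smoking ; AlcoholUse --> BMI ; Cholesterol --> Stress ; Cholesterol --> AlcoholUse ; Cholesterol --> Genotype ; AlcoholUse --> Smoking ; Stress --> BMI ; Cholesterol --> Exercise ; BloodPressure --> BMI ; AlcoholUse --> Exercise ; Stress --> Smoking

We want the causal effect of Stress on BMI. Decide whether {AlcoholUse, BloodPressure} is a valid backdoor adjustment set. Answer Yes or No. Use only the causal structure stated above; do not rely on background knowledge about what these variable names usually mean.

Yes

Backdoor paths from Stress to BMI (paths whose first edge points into Stress):
  P1: Stress <- Cholesterol -> AlcoholUse -> BMI
  P2: Stress <- Cholesterol -> Genotype <- BMI
  P3: Stress <- Cholesterol -> Smoking <- AlcoholUse -> BMI
  P4: Stress <- Cholesterol -> Exercise <- AlcoholUse -> BMI
  P5: Stress <- BloodPressure -> BMI
Condition 1 (no descendant of Stress in the set): holds — descendants of Stress are {BMI, Genotype, Smoking}; none are in {AlcoholUse, BloodPressure}.
Condition 2 (every backdoor path blocked by {AlcoholUse, BloodPressure}):
  P1: blocked at chain node AlcoholUse ∈ conditioning set.
  P2: blocked at collider Genotype (neither it nor any descendant is in the conditioning set).
  P3: blocked at collider Smoking (neither it nor any descendant is in the conditioning set).
  P4: blocked at collider Exercise (neither it nor any descendant is in the conditioning set).
  P5: blocked at fork node BloodPressure ∈ conditioning set.
{AlcoholUse, BloodPressure} satisfies the backdoor criterion.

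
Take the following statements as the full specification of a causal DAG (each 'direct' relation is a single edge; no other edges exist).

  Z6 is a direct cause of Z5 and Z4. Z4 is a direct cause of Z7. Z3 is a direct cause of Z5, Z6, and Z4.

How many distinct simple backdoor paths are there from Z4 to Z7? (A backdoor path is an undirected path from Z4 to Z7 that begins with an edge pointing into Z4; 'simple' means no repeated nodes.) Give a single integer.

0

A backdoor path from Z4 to Z7 is any simple undirected path whose first edge points into Z4 (i.e. leaves Z4 via a parent).
Parents of Z4: {Z3, Z6}.
No simple path from any parent of Z4 reaches Z7 without revisiting Z4, so there are no backdoor paths.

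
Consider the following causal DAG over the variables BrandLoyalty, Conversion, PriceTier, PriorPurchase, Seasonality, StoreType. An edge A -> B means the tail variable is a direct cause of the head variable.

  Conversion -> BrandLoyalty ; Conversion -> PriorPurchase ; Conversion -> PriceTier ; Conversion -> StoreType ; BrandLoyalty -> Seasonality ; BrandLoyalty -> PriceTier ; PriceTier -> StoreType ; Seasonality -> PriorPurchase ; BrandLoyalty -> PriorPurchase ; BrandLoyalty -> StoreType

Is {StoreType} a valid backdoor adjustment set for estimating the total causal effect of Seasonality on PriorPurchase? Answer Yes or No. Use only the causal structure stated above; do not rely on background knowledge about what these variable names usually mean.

Backdoor paths from Seasonality to PriorPurchase (paths whose first edge points into Seasonality):
  P1: Seasonality <- BrandLoyalty <- Conversion -> PriorPurchase
  P2: Seasonality <- BrandLoyalty -> PriceTier <- Conversion -> PriorPurchase
  P3: Seasonality <- BrandLoyalty -> PriceTier -> StoreType <- Conversion -> PriorPurchase
  P4: Seasonality <- BrandLoyalty -> PriorPurchase
  P5: Seasonality <- BrandLoyalty -> StoreType <- Conversion -> PriorPurchase
  P6: Seasonality <- BrandLoyalty -> StoreType <- PriceTier <- Conversion -> PriorPurchase
Condition 1 (no descendant of Seasonality in the set): holds — descendants of Seasonality are {PriorPurchase}; none are in {StoreType}.
Condition 2 (every backdoor path blocked by {StoreType}):
  P1: open — no interior node is in the conditioning set.
  P2: open — collider(s) PriceTier are conditioned on (or have a conditioned descendant) and no non-collider on the path is in the set.
  P3: open — collider(s) StoreType are conditioned on (or have a conditioned descendant) and no non-collider on the path is in the set.
  P4: open — no interior node is in the conditioning set.
  P5: open — collider(s) StoreType are conditioned on (or have a conditioned descendant) and no non-collider on the path is in the set.
  P6: open — collider(s) StoreType are conditioned on (or have a conditioned descendant) and no non-collider on the path is in the set.
{StoreType} does not satisfy the backdoor criterion.

No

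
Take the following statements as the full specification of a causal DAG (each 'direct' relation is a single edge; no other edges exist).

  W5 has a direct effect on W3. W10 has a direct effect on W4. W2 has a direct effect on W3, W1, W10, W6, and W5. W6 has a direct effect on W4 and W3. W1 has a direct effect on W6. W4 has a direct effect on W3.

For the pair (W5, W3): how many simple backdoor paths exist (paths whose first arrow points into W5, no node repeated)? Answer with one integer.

7

A backdoor path from W5 to W3 is any simple undirected path whose first edge points into W5 (i.e. leaves W5 via a parent).
Parents of W5: {W2}.
Enumerating:
  P1: W5 <- W2 -> W1 -> W6 -> W4 -> W3
  P2: W5 <- W2 -> W1 -> W6 -> W3
  P3: W5 <- W2 -> W10 -> W4 <- W6 -> W3
  P4: W5 <- W2 -> W10 -> W4 -> W3
  P5: W5 <- W2 -> W6 -> W4 -> W3
  P6: W5 <- W2 -> W6 -> W3
  P7: W5 <- W2 -> W3
That exhausts the simple backdoor paths. Count: 7.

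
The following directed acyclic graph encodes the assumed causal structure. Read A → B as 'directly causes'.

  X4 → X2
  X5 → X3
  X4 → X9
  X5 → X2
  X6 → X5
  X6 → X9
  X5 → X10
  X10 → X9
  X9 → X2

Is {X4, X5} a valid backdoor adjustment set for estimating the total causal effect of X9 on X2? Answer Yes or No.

Yes

Backdoor paths from X9 to X2 (paths whose first edge points into X9):
  P1: X9 <- X4 -> X2
  P2: X9 <- X6 -> X5 -> X2
  P3: X9 <- X10 <- X5 -> X2
Condition 1 (no descendant of X9 in the set): holds — descendants of X9 are {X2}; none are in {X4, X5}.
Condition 2 (every backdoor path blocked by {X4, X5}):
  P1: blocked at fork node X4 ∈ conditioning set.
  P2: blocked at chain node X5 ∈ conditioning set.
  P3: blocked at fork node X5 ∈ conditioning set.
{X4, X5} satisfies the backdoor criterion.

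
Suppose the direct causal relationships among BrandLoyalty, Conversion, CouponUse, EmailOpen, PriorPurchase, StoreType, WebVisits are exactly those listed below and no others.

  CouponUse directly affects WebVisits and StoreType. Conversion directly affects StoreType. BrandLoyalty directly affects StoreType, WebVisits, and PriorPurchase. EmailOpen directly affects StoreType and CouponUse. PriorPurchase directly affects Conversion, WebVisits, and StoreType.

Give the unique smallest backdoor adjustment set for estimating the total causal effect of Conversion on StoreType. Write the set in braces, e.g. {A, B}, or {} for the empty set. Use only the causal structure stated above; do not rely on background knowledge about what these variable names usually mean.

Variables eligible for adjustment (non-descendants of Conversion, excluding Conversion and StoreType): {BrandLoyalty, CouponUse, EmailOpen, PriorPurchase, WebVisits}.
Backdoor paths from Conversion to StoreType:
  P1: Conversion <- PriorPurchase <- BrandLoyalty -> StoreType
  P2: Conversion <- PriorPurchase <- BrandLoyalty -> WebVisits <- CouponUse <- EmailOpen -> StoreType
  P3: Conversion <- PriorPurchase <- BrandLoyalty -> WebVisits <- CouponUse -> StoreType
  P4: Conversion <- PriorPurchase -> StoreType
  P5: Conversion <- PriorPurchase -> WebVisits <- BrandLoyalty -> StoreType
  P6: Conversion <- PriorPurchase -> WebVisits <- CouponUse <- EmailOpen -> StoreType
  P7: Conversion <- PriorPurchase -> WebVisits <- CouponUse -> StoreType
The empty set is not sufficient: P1 (Conversion <- PriorPurchase <- BrandLoyalty -> StoreType) has no collider blocking it and no conditioned non-collider, so it is open.
Try {PriorPurchase}:
  P1: blocked at chain node PriorPurchase ∈ conditioning set.
  P2: blocked at chain node PriorPurchase ∈ conditioning set.
  P3: blocked at chain node PriorPurchase ∈ conditioning set.
  P4: blocked at fork node PriorPurchase ∈ conditioning set.
  P5: blocked at fork node PriorPurchase ∈ conditioning set.
  P6: blocked at fork node PriorPurchase ∈ conditioning set.
  P7: blocked at fork node PriorPurchase ∈ conditioning set.
{PriorPurchase} contains no descendant of Conversion and blocks every backdoor path.
No other singleton works — e.g. {BrandLoyalty} leaves P4 open — so {PriorPurchase} is the unique smallest valid adjustment set.

{PriorPurchase}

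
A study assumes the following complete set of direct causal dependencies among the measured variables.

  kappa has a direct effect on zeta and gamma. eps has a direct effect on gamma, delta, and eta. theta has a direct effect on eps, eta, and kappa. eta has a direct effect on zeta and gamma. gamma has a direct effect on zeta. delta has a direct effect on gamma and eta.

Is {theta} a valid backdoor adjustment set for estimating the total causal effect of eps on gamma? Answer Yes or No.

Backdoor paths from eps to gamma (paths whose first edge points into eps):
  P1: eps <- theta -> eta <- delta -> gamma
  P2: eps <- theta -> eta -> gamma
  P3: eps <- theta -> eta -> zeta <- kappa -> gamma
  P4: eps <- theta -> eta -> zeta <- gamma
  P5: eps <- theta -> kappa -> gamma
  P6: eps <- theta -> kappa -> zeta <- eta <- delta -> gamma
  P7: eps <- theta -> kappa -> zeta <- eta -> gamma
  P8: eps <- theta -> kappa -> zeta <- gamma
Condition 1 (no descendant of eps in the set): holds — descendants of eps are {delta, eta, gamma, zeta}; none are in {theta}.
Condition 2 (every backdoor path blocked by {theta}):
  P1: blocked at fork node theta ∈ conditioning set.
  P2: blocked at fork node theta ∈ conditioning set.
  P3: blocked at fork node theta ∈ conditioning set.
  P4: blocked at fork node theta ∈ conditioning set.
  P5: blocked at fork node theta ∈ conditioning set.
  P6: blocked at fork node theta ∈ conditioning set.
  P7: blocked at fork node theta ∈ conditioning set.
  P8: blocked at fork node theta ∈ conditioning set.
{theta} satisfies the backdoor criterion.

Yes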